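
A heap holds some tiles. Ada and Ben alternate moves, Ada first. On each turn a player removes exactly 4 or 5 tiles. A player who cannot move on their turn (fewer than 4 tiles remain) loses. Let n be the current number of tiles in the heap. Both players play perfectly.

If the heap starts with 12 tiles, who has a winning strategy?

Label each position W (a win for the player to move) or L (a loss). A position with no legal move is L; any other position is W exactly when some move reaches an L, and L when every move reaches a W.
n=0: no move → L
n=1: no move → L
n=2: no move → L
n=3: no move → L
n=4: can move to 0, which is L ⇒ W
n=5: can move to 1, which is L ⇒ W
n=6: can move to 2, which is L ⇒ W
n=7: can move to 3, which is L ⇒ W
n=8: can move to 3, which is L ⇒ W
n=9: moves to 5(W), 4(W); every one is W ⇒ L
n=10: moves to 6(W), 5(W); every one is W ⇒ L
n=11: moves to 7(W), 6(W); every one is W ⇒ L
n=12: moves to 8(W), 7(W); every one is W ⇒ L
Every move from 12 reaches a W position, so the mover loses.

Ben wins.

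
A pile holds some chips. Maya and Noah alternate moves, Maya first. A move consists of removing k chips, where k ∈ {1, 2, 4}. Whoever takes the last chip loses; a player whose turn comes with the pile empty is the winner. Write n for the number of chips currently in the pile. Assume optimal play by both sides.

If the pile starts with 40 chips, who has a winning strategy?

Noah wins.

Classify positions by backward induction: terminal positions (no move available) are W. From any other position, the mover wins iff some move reaches an L.
n=0: no move; the opponent has just taken the last chip and therefore loses → W
n=1: L (sole option 0(W) is W)
n=2: W (go to 1, an L position)
n=3: W (go to 1, an L position)
n=4: L (options 3(W), 2(W), 0(W) are all W)
n=5: W (go to 4, an L position)
n=6: W (go to 4, an L position)
n=7: L (options 6(W), 5(W), 3(W) are all W)
n=8: W (go to 7, an L position)
n=9: W (go to 7, an L position)
n=10: L (options 9(W), 8(W), 6(W) are all W)
n=11: W (go to 10, an L position)
n=12: W (go to 10, an L position)
n=13: L (options 12(W), 11(W), 9(W) are all W)
n=14: W (go to 13, an L position)
n=15: W (go to 13, an L position)
n=16: L (options 15(W), 14(W), 12(W) are all W)
n=17: W (go to 16, an L position)
n=18: W (go to 16, an L position)
n=19: L (options 18(W), 17(W), 15(W) are all W)
n=20: W (go to 19, an L position)
n=21: W (go to 19, an L position)
n=22: L (options 21(W), 20(W), 18(W) are all W)
n=23: W (go to 22, an L position)
n=24: W (go to 22, an L position)
n=25: L (options 24(W), 23(W), 21(W) are all W)
n=26: W (go to 25, an L position)
n=27: W (go to 25, an L position)
n=28: L (options 27(W), 26(W), 24(W) are all W)
n=29: W (go to 28, an L position)
n=30: W (go to 28, an L position)
n=31: L (options 30(W), 29(W), 27(W) are all W)
n=32: W (go to 31, an L position)
n=33: W (go to 31, an L position)
n=34: L (options 33(W), 32(W), 30(W) are all W)
n=35: W (go to 34, an L position)
n=36: W (go to 34, an L position)
n=37: L (options 36(W), 35(W), 33(W) are all W)
n=38: W (go to 37, an L position)
n=39: W (go to 37, an L position)
n=40: L (options 39(W), 38(W), 36(W) are all W)
The starting position 40 is L: whatever Maya does, the opponent receives a W position.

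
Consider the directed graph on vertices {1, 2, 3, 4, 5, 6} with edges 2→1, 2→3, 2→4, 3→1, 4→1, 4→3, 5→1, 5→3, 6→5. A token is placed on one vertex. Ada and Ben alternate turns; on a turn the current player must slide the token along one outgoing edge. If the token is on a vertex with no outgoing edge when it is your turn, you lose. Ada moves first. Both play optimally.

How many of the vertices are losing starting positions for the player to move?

Build the W/L table. Terminal = L. A non-terminal position is W if it has a move to some L; otherwise it is L.
Every edge goes from a vertex to one that appears earlier in the order 1, 3, 4, 5, 2, 6, so processing vertices in that order labels each vertex after all of its successors.
1: no outgoing edge → L
3: W (go to 1, an L position)
4: W (go to 1, an L position)
5: W (go to 1, an L position)
2: W (go to 1, an L position)
6: L (sole option 5(W) is W)
The L vertices are 1, 6; that is 2 in all.

2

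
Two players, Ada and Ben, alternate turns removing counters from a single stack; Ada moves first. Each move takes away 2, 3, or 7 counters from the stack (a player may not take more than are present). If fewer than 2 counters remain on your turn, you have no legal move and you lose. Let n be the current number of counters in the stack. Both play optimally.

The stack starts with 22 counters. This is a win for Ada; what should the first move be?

Work bottom-up. With no move the player to move loses. Otherwise the position is W if at least one move leads to an L position for the opponent, and L if every move leads to a W.
n=0: no move → L
n=1: no move → L
n=2: →0(L), so W
n=3: →1(L), so W
n=4: →1(L), so W
n=5: →3(W), 2(W) — all W, so L
n=6: →4(W), 3(W) — all W, so L
n=7: →5(L), so W
n=8: →6(L), so W
n=9: →6(L), so W
n=10: →8(W), 7(W), 3(W) — all W, so L
n=11: →9(W), 8(W), 4(W) — all W, so L
n=12: →10(L), so W
n=13: →11(L), so W
n=14: →11(L), so W
n=15: →13(W), 12(W), 8(W) — all W, so L
n=16: →14(W), 13(W), 9(W) — all W, so L
n=17: →15(L), so W
n=18: →16(L), so W
n=19: →16(L), so W
n=20: →18(W), 17(W), 13(W) — all W, so L
n=21: →19(W), 18(W), 14(W) — all W, so L
n=22: →20(L), so W
From 22, the L positions reachable in one move are: 20, 15. Any move reaching one of these is winning.

Remove 2, leaving 20.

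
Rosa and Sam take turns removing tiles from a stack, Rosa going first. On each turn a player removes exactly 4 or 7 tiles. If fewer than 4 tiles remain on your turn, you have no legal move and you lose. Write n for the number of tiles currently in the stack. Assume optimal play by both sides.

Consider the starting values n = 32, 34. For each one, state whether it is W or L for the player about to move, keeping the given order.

Use the standard recursion: the mover loses at a terminal position; elsewhere, the mover wins exactly when some move hands the opponent an L position.
n=0: no move → L
n=1: no move → L
n=2: no move → L
n=3: no move → L
n=4: →0(L), so W
n=5: →1(L), so W
n=6: →2(L), so W
n=7: →3(L), so W
n=8: →1(L), so W
n=9: →2(L), so W
n=10: →3(L), so W
n=11: →7(W), 4(W) — all W, so L
n=12: →8(W), 5(W) — all W, so L
n=13: →9(W), 6(W) — all W, so L
n=14: →10(W), 7(W) — all W, so L
n=15: →11(L), so W
n=16: →12(L), so W
n=17: →13(L), so W
n=18: →14(L), so W
n=19: →12(L), so W
n=20: →13(L), so W
n=21: →14(L), so W
n=22: →18(W), 15(W) — all W, so L
n=23: →19(W), 16(W) — all W, so L
n=24: →20(W), 17(W) — all W, so L
n=25: →21(W), 18(W) — all W, so L
n=26: →22(L), so W
n=27: →23(L), so W
n=28: →24(L), so W
n=29: →25(L), so W
n=30: →23(L), so W
n=31: →24(L), so W
n=32: →25(L), so W
n=33: →29(W), 26(W) — all W, so L
n=34: →30(W), 27(W) — all W, so L

32: W, 34: L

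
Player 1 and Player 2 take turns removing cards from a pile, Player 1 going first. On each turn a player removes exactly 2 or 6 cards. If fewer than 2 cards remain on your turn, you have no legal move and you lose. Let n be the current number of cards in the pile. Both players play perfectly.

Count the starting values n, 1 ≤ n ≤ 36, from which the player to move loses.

Build the W/L table. Terminal = L. A non-terminal position is W if it has a move to some L; otherwise it is L.
n=0: no move → L
n=1: no move → L
n=2: can move to 0, which is L ⇒ W
n=3: can move to 1, which is L ⇒ W
n=4: the only move is to 2(W), a W ⇒ L
n=5: the only move is to 3(W), a W ⇒ L
n=6: can move to 4, which is L ⇒ W
n=7: can move to 5, which is L ⇒ W
n=8: moves to 6(W), 2(W); every one is W ⇒ L
n=9: moves to 7(W), 3(W); every one is W ⇒ L
n=10: can move to 8, which is L ⇒ W
n=11: can move to 9, which is L ⇒ W
n=12: moves to 10(W), 6(W); every one is W ⇒ L
n=13: moves to 11(W), 7(W); every one is W ⇒ L
n=14: can move to 12, which is L ⇒ W
n=15: can move to 13, which is L ⇒ W
n=16: moves to 14(W), 10(W); every one is W ⇒ L
n=17: moves to 15(W), 11(W); every one is W ⇒ L
n=18: can move to 16, which is L ⇒ W
n=19: can move to 17, which is L ⇒ W
n=20: moves to 18(W), 14(W); every one is W ⇒ L
n=21: moves to 19(W), 15(W); every one is W ⇒ L
n=22: can move to 20, which is L ⇒ W
n=23: can move to 21, which is L ⇒ W
n=24: moves to 22(W), 18(W); every one is W ⇒ L
n=25: moves to 23(W), 19(W); every one is W ⇒ L
n=26: can move to 24, which is L ⇒ W
n=27: can move to 25, which is L ⇒ W
n=28: moves to 26(W), 22(W); every one is W ⇒ L
n=29: moves to 27(W), 23(W); every one is W ⇒ L
n=30: can move to 28, which is L ⇒ W
n=31: can move to 29, which is L ⇒ W
n=32: moves to 30(W), 26(W); every one is W ⇒ L
n=33: moves to 31(W), 27(W); every one is W ⇒ L
n=34: can move to 32, which is L ⇒ W
n=35: can move to 33, which is L ⇒ W
n=36: moves to 34(W), 30(W); every one is W ⇒ L
L entries with 1 ≤ n ≤ 36 (n=0 is outside the asked range and is not counted): n = 1, 4, 5, 8, 9, 12, 13, 16, 17, 20, 21, 24, 25, 28, 29, 32, 33, 36; that makes 18.

18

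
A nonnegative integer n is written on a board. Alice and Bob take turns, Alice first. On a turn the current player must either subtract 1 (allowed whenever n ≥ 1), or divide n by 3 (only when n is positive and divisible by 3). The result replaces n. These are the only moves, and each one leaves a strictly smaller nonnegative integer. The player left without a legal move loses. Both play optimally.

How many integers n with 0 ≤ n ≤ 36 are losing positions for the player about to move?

Classify positions by backward induction: terminal positions (no move available) are L. From any other position, the mover wins iff some move reaches an L.
n=0: no move → L
n=1: W (go to 0, an L position)
n=2: L (sole option 1(W) is W)
n=3: W (go to 2, an L position)
n=4: L (sole option 3(W) is W)
n=5: W (go to 4, an L position)
n=6: W (go to 2, an L position)
n=7: L (sole option 6(W) is W)
n=8: W (go to 7, an L position)
n=9: L (options 3(W), 8(W) are all W)
n=10: W (go to 9, an L position)
n=11: L (sole option 10(W) is W)
n=12: W (go to 4, an L position)
n=13: L (sole option 12(W) is W)
n=14: W (go to 13, an L position)
n=15: L (options 5(W), 14(W) are all W)
n=16: W (go to 15, an L position)
n=17: L (sole option 16(W) is W)
n=18: W (go to 17, an L position)
n=19: L (sole option 18(W) is W)
n=20: W (go to 19, an L position)
n=21: W (go to 7, an L position)
n=22: L (sole option 21(W) is W)
n=23: W (go to 22, an L position)
n=24: L (options 8(W), 23(W) are all W)
n=25: W (go to 24, an L position)
n=26: L (sole option 25(W) is W)
n=27: W (go to 9, an L position)
n=28: L (sole option 27(W) is W)
n=29: W (go to 28, an L position)
n=30: L (options 10(W), 29(W) are all W)
n=31: W (go to 30, an L position)
n=32: L (sole option 31(W) is W)
n=33: W (go to 11, an L position)
n=34: L (sole option 33(W) is W)
n=35: W (go to 34, an L position)
n=36: L (options 12(W), 35(W) are all W)
L entries with 0 ≤ n ≤ 36: n = 0, 2, 4, 7, 9, 11, 13, 15, 17, 19, 22, 24, 26, 28, 30, 32, 34, 36; that makes 18.

18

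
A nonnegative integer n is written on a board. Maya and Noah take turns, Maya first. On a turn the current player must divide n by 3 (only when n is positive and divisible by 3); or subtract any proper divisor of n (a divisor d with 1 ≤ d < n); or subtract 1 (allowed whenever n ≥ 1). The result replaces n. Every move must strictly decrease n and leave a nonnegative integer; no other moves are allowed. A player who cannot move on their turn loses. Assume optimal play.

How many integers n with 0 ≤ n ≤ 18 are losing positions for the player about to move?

Classify positions by backward induction: terminal positions (no move available) are L. From any other position, the mover wins iff some move reaches an L.
n=0: no move → L
n=1: W (go to 0, an L position)
n=2: L (sole option 1(W) is W)
n=3: W (go to 2, an L position)
n=4: W (go to 2, an L position)
n=5: L (sole option 4(W) is W)
n=6: W (go to 2, an L position)
n=7: L (sole option 6(W) is W)
n=8: W (go to 7, an L position)
n=9: L (options 3(W), 6(W), 8(W) are all W)
n=10: W (go to 5, an L position)
n=11: L (sole option 10(W) is W)
n=12: W (go to 9, an L position)
n=13: L (sole option 12(W) is W)
n=14: W (go to 7, an L position)
n=15: W (go to 5, an L position)
n=16: L (options 8(W), 12(W), 14(W), 15(W) are all W)
n=17: W (go to 16, an L position)
n=18: W (go to 9, an L position)
L entries with 0 ≤ n ≤ 18: n = 0, 2, 5, 7, 9, 11, 13, 16; that makes 8.

8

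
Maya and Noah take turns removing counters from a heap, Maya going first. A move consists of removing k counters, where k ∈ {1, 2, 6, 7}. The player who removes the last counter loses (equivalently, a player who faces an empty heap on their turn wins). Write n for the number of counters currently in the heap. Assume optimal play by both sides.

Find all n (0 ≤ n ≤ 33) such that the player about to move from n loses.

1, 4, 9, 12, 17, 20, 25, 28, 33

Use the standard recursion: the mover wins at a terminal position; elsewhere, the mover wins exactly when some move hands the opponent an L position.
n=0: no move; the opponent has just taken the last counter and therefore loses → W
n=1: the only move is to 0(W), a W ⇒ L
n=2: can move to 1, which is L ⇒ W
n=3: can move to 1, which is L ⇒ W
n=4: moves to 3(W), 2(W); every one is W ⇒ L
n=5: can move to 4, which is L ⇒ W
n=6: can move to 4, which is L ⇒ W
n=7: can move to 1, which is L ⇒ W
n=8: can move to 1, which is L ⇒ W
n=9: moves to 8(W), 7(W), 3(W), 2(W); every one is W ⇒ L
n=10: can move to 9, which is L ⇒ W
n=11: can move to 9, which is L ⇒ W
n=12: moves to 11(W), 10(W), 6(W), 5(W); every one is W ⇒ L
n=13: can move to 12, which is L ⇒ W
n=14: can move to 12, which is L ⇒ W
n=15: can move to 9, which is L ⇒ W
n=16: can move to 9, which is L ⇒ W
n=17: moves to 16(W), 15(W), 11(W), 10(W); every one is W ⇒ L
n=18: can move to 17, which is L ⇒ W
n=19: can move to 17, which is L ⇒ W
n=20: moves to 19(W), 18(W), 14(W), 13(W); every one is W ⇒ L
n=21: can move to 20, which is L ⇒ W
n=22: can move to 20, which is L ⇒ W
n=23: can move to 17, which is L ⇒ W
n=24: can move to 17, which is L ⇒ W
n=25: moves to 24(W), 23(W), 19(W), 18(W); every one is W ⇒ L
n=26: can move to 25, which is L ⇒ W
n=27: can move to 25, which is L ⇒ W
n=28: moves to 27(W), 26(W), 22(W), 21(W); every one is W ⇒ L
n=29: can move to 28, which is L ⇒ W
n=30: can move to 28, which is L ⇒ W
n=31: can move to 25, which is L ⇒ W
n=32: can move to 25, which is L ⇒ W
n=33: moves to 32(W), 31(W), 27(W), 26(W); every one is W ⇒ L
The losing starting values of n are exactly the entries labelled L in this table (9 of them).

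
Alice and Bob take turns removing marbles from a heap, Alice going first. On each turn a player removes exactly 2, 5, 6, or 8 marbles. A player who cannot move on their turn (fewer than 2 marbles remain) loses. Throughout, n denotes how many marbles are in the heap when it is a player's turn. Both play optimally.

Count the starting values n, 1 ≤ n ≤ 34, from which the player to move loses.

Use the standard recursion: the mover loses at a terminal position; elsewhere, the mover wins exactly when some move hands the opponent an L position.
n=0: no move → L
n=1: no move → L
n=2: →0(L), so W
n=3: →1(L), so W
n=4: →2(W) only, which is W, so L
n=5: →0(L), so W
n=6: →4(L), so W
n=7: →1(L), so W
n=8: →0(L), so W
n=9: →4(L), so W
n=10: →4(L), so W
n=11: →9(W), 6(W), 5(W), 3(W) — all W, so L
n=12: →4(L), so W
n=13: →11(L), so W
n=14: →12(W), 9(W), 8(W), 6(W) — all W, so L
n=15: →13(W), 10(W), 9(W), 7(W) — all W, so L
n=16: →14(L), so W
n=17: →15(L), so W
n=18: →16(W), 13(W), 12(W), 10(W) — all W, so L
n=19: →14(L), so W
n=20: →18(L), so W
n=21: →15(L), so W
n=22: →14(L), so W
n=23: →18(L), so W
n=24: →18(L), so W
n=25: →23(W), 20(W), 19(W), 17(W) — all W, so L
n=26: →18(L), so W
n=27: →25(L), so W
n=28: →26(W), 23(W), 22(W), 20(W) — all W, so L
n=29: →27(W), 24(W), 23(W), 21(W) — all W, so L
n=30: →28(L), so W
n=31: →29(L), so W
n=32: →30(W), 27(W), 26(W), 24(W) — all W, so L
n=33: →28(L), so W
n=34: →32(L), so W
L entries with 1 ≤ n ≤ 34 (n=0 is outside the asked range and is not counted): n = 1, 4, 11, 14, 15, 18, 25, 28, 29, 32; that makes 10.

10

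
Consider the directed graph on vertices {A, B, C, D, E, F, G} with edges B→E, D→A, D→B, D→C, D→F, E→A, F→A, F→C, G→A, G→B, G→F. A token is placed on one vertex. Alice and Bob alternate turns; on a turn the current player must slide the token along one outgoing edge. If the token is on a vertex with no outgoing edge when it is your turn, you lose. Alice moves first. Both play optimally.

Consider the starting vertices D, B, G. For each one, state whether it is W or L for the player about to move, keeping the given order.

D: W, B: L, G: W

Label each position W (a win for the player to move) or L (a loss). A position with no legal move is L; any other position is W exactly when some move reaches an L, and L when every move reaches a W.
Every edge goes from a vertex to one that appears earlier in the order A, C, F, E, B, G, D, so processing vertices in that order labels each vertex after all of its successors.
A: no outgoing edge → L
C: no outgoing edge → L
F: reaches L-position C → W
E: reaches L-position A → W
B: only reaches E(W), which is W → L
G: reaches L-position B → W
D: reaches L-position B → W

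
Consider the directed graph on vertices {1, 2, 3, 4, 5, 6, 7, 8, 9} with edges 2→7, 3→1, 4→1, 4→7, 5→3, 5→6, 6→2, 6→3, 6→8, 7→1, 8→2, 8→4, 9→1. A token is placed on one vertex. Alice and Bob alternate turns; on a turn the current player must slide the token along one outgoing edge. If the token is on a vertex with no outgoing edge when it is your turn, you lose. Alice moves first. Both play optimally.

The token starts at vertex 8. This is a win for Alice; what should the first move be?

Move to 2.

Use the standard recursion: the mover loses at a terminal position; elsewhere, the mover wins exactly when some move hands the opponent an L position.
Every edge goes from a vertex to one that appears earlier in the order 1, 7, 4, 2, 8, 3, 9, 6, 5, so processing vertices in that order labels each vertex after all of its successors.
1: no outgoing edge → L
7: →1(L), so W
4: →1(L), so W
2: →7(W) only, which is W, so L
8: →2(L), so W
3: →1(L), so W
9: →1(L), so W
6: →2(L), so W
5: →6(W), 3(W) — all W, so L
From 8, the L positions reachable in one move are: 2.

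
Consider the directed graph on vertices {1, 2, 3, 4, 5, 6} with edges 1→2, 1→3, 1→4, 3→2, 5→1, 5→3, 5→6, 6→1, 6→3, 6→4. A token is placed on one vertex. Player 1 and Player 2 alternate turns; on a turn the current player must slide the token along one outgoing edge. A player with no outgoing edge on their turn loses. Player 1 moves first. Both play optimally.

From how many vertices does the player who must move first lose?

Work bottom-up. With no move the player to move loses. Otherwise the position is W if at least one move leads to an L position for the opponent, and L if every move leads to a W.
Every edge goes from a vertex to one that appears earlier in the order 2, 4, 3, 1, 6, 5, so processing vertices in that order labels each vertex after all of its successors.
2: no outgoing edge → L
4: no outgoing edge → L
3: reaches L-position 2 → W
1: reaches L-position 4 → W
6: reaches L-position 4 → W
5: only reaches 6(W), 1(W), 3(W), all W → L
The L vertices are 2, 4, 5; that is 3 in all.

3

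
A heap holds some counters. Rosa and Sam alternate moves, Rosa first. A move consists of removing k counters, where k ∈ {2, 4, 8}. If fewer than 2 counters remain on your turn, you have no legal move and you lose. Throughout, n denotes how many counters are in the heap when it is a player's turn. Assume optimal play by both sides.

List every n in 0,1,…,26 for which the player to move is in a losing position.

0, 1, 6, 7, 12, 13, 18, 19, 24, 25

Work bottom-up. With no move the player to move loses. Otherwise the position is W if at least one move leads to an L position for the opponent, and L if every move leads to a W.
n=0: no move → L
n=1: no move → L
n=2: W (go to 0, an L position)
n=3: W (go to 1, an L position)
n=4: W (go to 0, an L position)
n=5: W (go to 1, an L position)
n=6: L (options 4(W), 2(W) are all W)
n=7: L (options 5(W), 3(W) are all W)
n=8: W (go to 6, an L position)
n=9: W (go to 7, an L position)
n=10: W (go to 6, an L position)
n=11: W (go to 7, an L position)
n=12: L (options 10(W), 8(W), 4(W) are all W)
n=13: L (options 11(W), 9(W), 5(W) are all W)
n=14: W (go to 12, an L position)
n=15: W (go to 13, an L position)
n=16: W (go to 12, an L position)
n=17: W (go to 13, an L position)
n=18: L (options 16(W), 14(W), 10(W) are all W)
n=19: L (options 17(W), 15(W), 11(W) are all W)
n=20: W (go to 18, an L position)
n=21: W (go to 19, an L position)
n=22: W (go to 18, an L position)
n=23: W (go to 19, an L position)
n=24: L (options 22(W), 20(W), 16(W) are all W)
n=25: L (options 23(W), 21(W), 17(W) are all W)
n=26: W (go to 24, an L position)
The losing starting values of n are exactly the entries labelled L in this table (10 of them).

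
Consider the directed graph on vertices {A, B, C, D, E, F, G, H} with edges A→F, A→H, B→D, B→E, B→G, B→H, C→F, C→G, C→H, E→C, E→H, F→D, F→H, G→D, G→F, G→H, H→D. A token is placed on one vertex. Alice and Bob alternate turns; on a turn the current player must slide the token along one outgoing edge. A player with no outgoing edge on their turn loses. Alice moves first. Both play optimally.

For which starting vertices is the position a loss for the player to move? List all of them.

A, C, D

Positions with no move are L. A position that does have a move is losing for the player to move precisely when every available move leads to a winning position for the opponent. Fill in the labels:
Every edge goes from a vertex to one that appears earlier in the order D, H, F, G, C, E, B, A, so processing vertices in that order labels each vertex after all of its successors.
D: no outgoing edge → L
H: reaches L-position D → W
F: reaches L-position D → W
G: reaches L-position D → W
C: only reaches G(W), F(W), H(W), all W → L
E: reaches L-position C → W
B: reaches L-position D → W
A: only reaches F(W), H(W), all W → L
The losing starting vertices are exactly the entries labelled L in this table (3 of them).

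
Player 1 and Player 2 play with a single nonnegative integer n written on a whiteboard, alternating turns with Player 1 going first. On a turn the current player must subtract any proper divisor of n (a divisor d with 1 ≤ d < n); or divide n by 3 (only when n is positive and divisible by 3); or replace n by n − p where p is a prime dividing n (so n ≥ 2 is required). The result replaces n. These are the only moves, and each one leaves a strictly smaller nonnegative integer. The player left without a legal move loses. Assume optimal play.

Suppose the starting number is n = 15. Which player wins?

Player 1 wins.

Work bottom-up. With no move the player to move loses. Otherwise the position is W if at least one move leads to an L position for the opponent, and L if every move leads to a W.
n=0: no move → L
n=1: no move → L
n=2: W (go to 0, an L position)
n=3: W (go to 0, an L position)
n=4: L (options 2(W), 3(W) are all W)
n=5: W (go to 0, an L position)
n=6: W (go to 4, an L position)
n=7: W (go to 0, an L position)
n=8: W (go to 4, an L position)
n=9: L (options 3(W), 6(W), 8(W) are all W)
n=10: W (go to 9, an L position)
n=11: W (go to 0, an L position)
n=12: W (go to 4, an L position)
n=13: W (go to 0, an L position)
n=14: L (options 7(W), 12(W), 13(W) are all W)
n=15: W (go to 14, an L position)
The starting position 15 is W: Player 1 should move to 14, handing over an L position.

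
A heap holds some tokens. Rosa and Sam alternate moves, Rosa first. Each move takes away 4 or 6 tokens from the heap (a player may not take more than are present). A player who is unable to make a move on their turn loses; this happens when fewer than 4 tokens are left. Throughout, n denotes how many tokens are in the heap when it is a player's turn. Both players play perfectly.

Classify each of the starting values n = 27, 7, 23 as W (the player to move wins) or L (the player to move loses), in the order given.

27: W, 7: W, 23: L

Label each position W (a win for the player to move) or L (a loss). A position with no legal move is L; any other position is W exactly when some move reaches an L, and L when every move reaches a W.
n=0: no move → L
n=1: no move → L
n=2: no move → L
n=3: no move → L
n=4: →0(L), so W
n=5: →1(L), so W
n=6: →2(L), so W
n=7: →3(L), so W
n=8: →2(L), so W
n=9: →3(L), so W
n=10: →6(W), 4(W) — all W, so L
n=11: →7(W), 5(W) — all W, so L
n=12: →8(W), 6(W) — all W, so L
n=13: →9(W), 7(W) — all W, so L
n=14: →10(L), so W
n=15: →11(L), so W
n=16: →12(L), so W
n=17: →13(L), so W
n=18: →12(L), so W
n=19: →13(L), so W
n=20: →16(W), 14(W) — all W, so L
n=21: →17(W), 15(W) — all W, so L
n=22: →18(W), 16(W) — all W, so L
n=23: →19(W), 17(W) — all W, so L
n=24: →20(L), so W
n=25: →21(L), so W
n=26: →22(L), so W
n=27: →23(L), so W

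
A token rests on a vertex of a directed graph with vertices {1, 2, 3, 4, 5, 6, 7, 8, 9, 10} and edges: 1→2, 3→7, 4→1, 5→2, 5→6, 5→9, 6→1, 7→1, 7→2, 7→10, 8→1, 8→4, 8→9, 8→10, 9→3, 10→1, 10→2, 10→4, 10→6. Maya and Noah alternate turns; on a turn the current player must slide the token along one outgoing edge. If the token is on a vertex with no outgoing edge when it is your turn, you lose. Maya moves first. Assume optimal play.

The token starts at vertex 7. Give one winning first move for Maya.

Move to 2.

Positions with no move are L. A position that does have a move is losing for the player to move precisely when every available move leads to a winning position for the opponent. Fill in the labels:
Every edge goes from a vertex to one that appears earlier in the order 2, 1, 6, 4, 10, 7, 3, 9, 5, 8, so processing vertices in that order labels each vertex after all of its successors.
2: no outgoing edge → L
1: →2(L), so W
6: →1(W) only, which is W, so L
4: →1(W) only, which is W, so L
10: →4(L), so W
7: →2(L), so W
3: →7(W) only, which is W, so L
9: →3(L), so W
5: →6(L), so W
8: →4(L), so W
From 7, the L positions reachable in one move are: 2.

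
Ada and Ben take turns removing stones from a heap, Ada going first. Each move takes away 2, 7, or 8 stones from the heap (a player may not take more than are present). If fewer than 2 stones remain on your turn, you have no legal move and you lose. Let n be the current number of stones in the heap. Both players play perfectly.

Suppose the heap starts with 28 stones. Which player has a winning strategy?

Ada wins.

Build the W/L table. Terminal = L. A non-terminal position is W if it has a move to some L; otherwise it is L.
n=0: no move → L
n=1: no move → L
n=2: reaches L-position 0 → W
n=3: reaches L-position 1 → W
n=4: only reaches 2(W), which is W → L
n=5: only reaches 3(W), which is W → L
n=6: reaches L-position 4 → W
n=7: reaches L-position 5 → W
n=8: reaches L-position 1 → W
n=9: reaches L-position 1 → W
n=10: only reaches 8(W), 3(W), 2(W), all W → L
n=11: reaches L-position 4 → W
n=12: reaches L-position 10 → W
n=13: reaches L-position 5 → W
n=14: only reaches 12(W), 7(W), 6(W), all W → L
n=15: only reaches 13(W), 8(W), 7(W), all W → L
n=16: reaches L-position 14 → W
n=17: reaches L-position 15 → W
n=18: reaches L-position 10 → W
n=19: only reaches 17(W), 12(W), 11(W), all W → L
n=20: only reaches 18(W), 13(W), 12(W), all W → L
n=21: reaches L-position 19 → W
n=22: reaches L-position 20 → W
n=23: reaches L-position 15 → W
n=24: only reaches 22(W), 17(W), 16(W), all W → L
n=25: only reaches 23(W), 18(W), 17(W), all W → L
n=26: reaches L-position 24 → W
n=27: reaches L-position 25 → W
n=28: reaches L-position 20 → W
The starting position 28 is W: Ada should remove 8, leaving 20, handing over an L position.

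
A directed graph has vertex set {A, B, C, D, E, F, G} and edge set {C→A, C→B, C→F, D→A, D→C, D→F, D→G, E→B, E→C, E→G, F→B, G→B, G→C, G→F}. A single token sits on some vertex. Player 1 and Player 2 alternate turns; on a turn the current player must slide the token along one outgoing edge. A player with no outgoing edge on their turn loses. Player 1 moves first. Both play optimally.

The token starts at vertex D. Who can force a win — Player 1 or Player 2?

Work bottom-up. With no move the player to move loses. Otherwise the position is W if at least one move leads to an L position for the opponent, and L if every move leads to a W.
Every edge goes from a vertex to one that appears earlier in the order A, B, F, C, G, D, E, so processing vertices in that order labels each vertex after all of its successors.
A: no outgoing edge → L
B: no outgoing edge → L
F: W (go to B, an L position)
C: W (go to B, an L position)
G: W (go to B, an L position)
D: W (go to A, an L position)
E: W (go to B, an L position)
From D Player 1 can move to A, reaching an L position.

Player 1 wins.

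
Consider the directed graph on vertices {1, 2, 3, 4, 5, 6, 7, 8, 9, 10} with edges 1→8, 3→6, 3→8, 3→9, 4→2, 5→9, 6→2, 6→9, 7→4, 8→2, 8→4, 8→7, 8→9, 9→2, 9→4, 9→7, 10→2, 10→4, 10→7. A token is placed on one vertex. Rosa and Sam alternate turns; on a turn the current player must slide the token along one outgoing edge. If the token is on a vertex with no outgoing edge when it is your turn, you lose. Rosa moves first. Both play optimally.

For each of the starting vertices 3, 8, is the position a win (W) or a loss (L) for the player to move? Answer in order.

3: L, 8: W

Label each position W (a win for the player to move) or L (a loss). A position with no legal move is L; any other position is W exactly when some move reaches an L, and L when every move reaches a W.
Every edge goes from a vertex to one that appears earlier in the order 2, 4, 7, 9, 8, 6, 3, 1, 5, 10, so processing vertices in that order labels each vertex after all of its successors.
2: no outgoing edge → L
4: can move to 2, which is L ⇒ W
7: the only move is to 4(W), a W ⇒ L
9: can move to 7, which is L ⇒ W
8: can move to 7, which is L ⇒ W
6: can move to 2, which is L ⇒ W
3: moves to 6(W), 8(W), 9(W); every one is W ⇒ L
1: the only move is to 8(W), a W ⇒ L
5: the only move is to 9(W), a W ⇒ L
10: can move to 7, which is L ⇒ W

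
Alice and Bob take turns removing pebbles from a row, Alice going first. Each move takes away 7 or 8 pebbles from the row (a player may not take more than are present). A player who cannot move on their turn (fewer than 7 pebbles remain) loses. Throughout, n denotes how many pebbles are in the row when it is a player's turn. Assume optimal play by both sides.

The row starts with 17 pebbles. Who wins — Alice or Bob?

Classify positions by backward induction: terminal positions (no move available) are L. From any other position, the mover wins iff some move reaches an L.
n=0: no move → L
n=1: no move → L
n=2: no move → L
n=3: no move → L
n=4: no move → L
n=5: no move → L
n=6: no move → L
n=7: reaches L-position 0 → W
n=8: reaches L-position 1 → W
n=9: reaches L-position 2 → W
n=10: reaches L-position 3 → W
n=11: reaches L-position 4 → W
n=12: reaches L-position 5 → W
n=13: reaches L-position 6 → W
n=14: reaches L-position 6 → W
n=15: only reaches 8(W), 7(W), all W → L
n=16: only reaches 9(W), 8(W), all W → L
n=17: only reaches 10(W), 9(W), all W → L
Every move from 17 reaches a W position, so the mover loses.

Bob wins.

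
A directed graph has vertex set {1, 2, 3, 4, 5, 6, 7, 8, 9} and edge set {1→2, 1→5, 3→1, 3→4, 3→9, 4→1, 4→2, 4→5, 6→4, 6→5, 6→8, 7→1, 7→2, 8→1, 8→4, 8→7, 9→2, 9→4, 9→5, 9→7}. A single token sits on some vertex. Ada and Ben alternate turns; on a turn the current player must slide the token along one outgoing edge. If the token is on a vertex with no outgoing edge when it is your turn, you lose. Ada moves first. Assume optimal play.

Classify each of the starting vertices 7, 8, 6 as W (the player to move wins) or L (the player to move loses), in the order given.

Work bottom-up. With no move the player to move loses. Otherwise the position is W if at least one move leads to an L position for the opponent, and L if every move leads to a W.
Every edge goes from a vertex to one that appears earlier in the order 2, 5, 1, 7, 4, 8, 9, 3, 6, so processing vertices in that order labels each vertex after all of its successors.
2: no outgoing edge → L
5: no outgoing edge → L
1: can move to 5, which is L ⇒ W
7: can move to 2, which is L ⇒ W
4: can move to 5, which is L ⇒ W
8: moves to 4(W), 7(W), 1(W); every one is W ⇒ L
9: can move to 5, which is L ⇒ W
3: moves to 9(W), 4(W), 1(W); every one is W ⇒ L
6: can move to 8, which is L ⇒ W

7: W, 8: L, 6: W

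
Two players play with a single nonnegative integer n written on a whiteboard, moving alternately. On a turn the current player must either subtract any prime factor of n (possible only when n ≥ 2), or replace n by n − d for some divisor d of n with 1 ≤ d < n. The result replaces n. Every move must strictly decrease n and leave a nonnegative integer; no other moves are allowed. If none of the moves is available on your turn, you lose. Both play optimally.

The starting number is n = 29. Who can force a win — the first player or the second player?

Use the standard recursion: the mover loses at a terminal position; elsewhere, the mover wins exactly when some move hands the opponent an L position.
n=0: no move → L
n=1: no move → L
n=2: can move to 0, which is L ⇒ W
n=3: can move to 0, which is L ⇒ W
n=4: moves to 2(W), 3(W); every one is W ⇒ L
n=5: can move to 0, which is L ⇒ W
n=6: can move to 4, which is L ⇒ W
n=7: can move to 0, which is L ⇒ W
n=8: can move to 4, which is L ⇒ W
n=9: moves to 6(W), 8(W); every one is W ⇒ L
n=10: can move to 9, which is L ⇒ W
n=11: can move to 0, which is L ⇒ W
n=12: can move to 9, which is L ⇒ W
n=13: can move to 0, which is L ⇒ W
n=14: moves to 7(W), 12(W), 13(W); every one is W ⇒ L
n=15: can move to 14, which is L ⇒ W
n=16: can move to 14, which is L ⇒ W
n=17: can move to 0, which is L ⇒ W
n=18: can move to 9, which is L ⇒ W
n=19: can move to 0, which is L ⇒ W
n=20: moves to 10(W), 15(W), 16(W), 18(W), 19(W); every one is W ⇒ L
n=21: can move to 14, which is L ⇒ W
n=22: can move to 20, which is L ⇒ W
n=23: can move to 0, which is L ⇒ W
n=24: can move to 20, which is L ⇒ W
n=25: can move to 20, which is L ⇒ W
n=26: moves to 13(W), 24(W), 25(W); every one is W ⇒ L
n=27: can move to 26, which is L ⇒ W
n=28: can move to 14, which is L ⇒ W
n=29: can move to 0, which is L ⇒ W
The starting position 29 is W: the player to move should move to 0, handing over an L position.

The first player wins.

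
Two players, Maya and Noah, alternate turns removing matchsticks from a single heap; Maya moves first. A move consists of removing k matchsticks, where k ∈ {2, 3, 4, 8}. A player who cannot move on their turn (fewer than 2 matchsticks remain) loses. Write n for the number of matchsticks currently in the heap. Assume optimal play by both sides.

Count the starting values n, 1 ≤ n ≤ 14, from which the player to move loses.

Classify positions by backward induction: terminal positions (no move available) are L. From any other position, the mover wins iff some move reaches an L.
n=0: no move → L
n=1: no move → L
n=2: W (go to 0, an L position)
n=3: W (go to 1, an L position)
n=4: W (go to 1, an L position)
n=5: W (go to 1, an L position)
n=6: L (options 4(W), 3(W), 2(W) are all W)
n=7: L (options 5(W), 4(W), 3(W) are all W)
n=8: W (go to 6, an L position)
n=9: W (go to 7, an L position)
n=10: W (go to 7, an L position)
n=11: W (go to 7, an L position)
n=12: L (options 10(W), 9(W), 8(W), 4(W) are all W)
n=13: L (options 11(W), 10(W), 9(W), 5(W) are all W)
n=14: W (go to 12, an L position)
L entries with 1 ≤ n ≤ 14 (n=0 is outside the asked range and is not counted): n = 1, 6, 7, 12, 13; that makes 5.

5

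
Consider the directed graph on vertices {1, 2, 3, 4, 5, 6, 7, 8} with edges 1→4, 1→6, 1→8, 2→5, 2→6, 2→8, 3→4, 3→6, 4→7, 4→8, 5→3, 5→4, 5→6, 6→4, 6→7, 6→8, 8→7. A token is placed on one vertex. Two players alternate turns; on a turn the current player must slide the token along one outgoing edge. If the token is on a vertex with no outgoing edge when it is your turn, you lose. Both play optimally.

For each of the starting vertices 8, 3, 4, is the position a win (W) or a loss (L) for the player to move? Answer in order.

8: W, 3: L, 4: W

Compute win/loss labels from the base case upward. A position with no move is L. Any other position is W if it can reach an L in one move, else L.
Every edge goes from a vertex to one that appears earlier in the order 7, 8, 4, 6, 3, 5, 1, 2, so processing vertices in that order labels each vertex after all of its successors.
7: no outgoing edge → L
8: W (go to 7, an L position)
4: W (go to 7, an L position)
6: W (go to 7, an L position)
3: L (options 6(W), 4(W) are all W)
5: W (go to 3, an L position)
1: L (options 6(W), 4(W), 8(W) are all W)
2: L (options 5(W), 6(W), 8(W) are all W)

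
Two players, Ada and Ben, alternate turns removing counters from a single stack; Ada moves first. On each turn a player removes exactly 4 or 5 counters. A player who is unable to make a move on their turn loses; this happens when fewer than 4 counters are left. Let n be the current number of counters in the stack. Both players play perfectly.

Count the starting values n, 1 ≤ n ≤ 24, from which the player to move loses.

11

Use the standard recursion: the mover loses at a terminal position; elsewhere, the mover wins exactly when some move hands the opponent an L position.
n=0: no move → L
n=1: no move → L
n=2: no move → L
n=3: no move → L
n=4: can move to 0, which is L ⇒ W
n=5: can move to 1, which is L ⇒ W
n=6: can move to 2, which is L ⇒ W
n=7: can move to 3, which is L ⇒ W
n=8: can move to 3, which is L ⇒ W
n=9: moves to 5(W), 4(W); every one is W ⇒ L
n=10: moves to 6(W), 5(W); every one is W ⇒ L
n=11: moves to 7(W), 6(W); every one is W ⇒ L
n=12: moves to 8(W), 7(W); every one is W ⇒ L
n=13: can move to 9, which is L ⇒ W
n=14: can move to 10, which is L ⇒ W
n=15: can move to 11, which is L ⇒ W
n=16: can move to 12, which is L ⇒ W
n=17: can move to 12, which is L ⇒ W
n=18: moves to 14(W), 13(W); every one is W ⇒ L
n=19: moves to 15(W), 14(W); every one is W ⇒ L
n=20: moves to 16(W), 15(W); every one is W ⇒ L
n=21: moves to 17(W), 16(W); every one is W ⇒ L
n=22: can move to 18, which is L ⇒ W
n=23: can move to 19, which is L ⇒ W
n=24: can move to 20, which is L ⇒ W
L entries with 1 ≤ n ≤ 24 (n=0 is outside the asked range and is not counted): n = 1, 2, 3, 9, 10, 11, 12, 18, 19, 20, 21; that makes 11.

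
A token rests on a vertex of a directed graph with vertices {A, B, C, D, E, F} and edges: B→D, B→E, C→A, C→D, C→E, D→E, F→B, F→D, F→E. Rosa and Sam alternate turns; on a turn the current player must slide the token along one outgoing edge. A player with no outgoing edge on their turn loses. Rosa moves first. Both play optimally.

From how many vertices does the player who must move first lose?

Work bottom-up. With no move the player to move loses. Otherwise the position is W if at least one move leads to an L position for the opponent, and L if every move leads to a W.
Every edge goes from a vertex to one that appears earlier in the order A, E, D, C, B, F, so processing vertices in that order labels each vertex after all of its successors.
A: no outgoing edge → L
E: no outgoing edge → L
D: W (go to E, an L position)
C: W (go to E, an L position)
B: W (go to E, an L position)
F: W (go to E, an L position)
The L vertices are A, E; that is 2 in all.

2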